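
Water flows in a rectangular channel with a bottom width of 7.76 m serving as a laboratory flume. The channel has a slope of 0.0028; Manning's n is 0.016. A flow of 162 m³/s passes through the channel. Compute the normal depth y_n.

y_n = 4.01 m

Manning's equation rearranged: A R^(2/3) = nQ / (1·√S) = 0.016 × 162 / (√0.0028) = 48.98.
At y = 2.82 m: A R^(2/3) = 30.35 — too small.
At y = 5.06 m: A R^(2/3) = 66.34 — too large.
At y = 4.01 m: A R^(2/3) = 48.93 — ≈ 48.98.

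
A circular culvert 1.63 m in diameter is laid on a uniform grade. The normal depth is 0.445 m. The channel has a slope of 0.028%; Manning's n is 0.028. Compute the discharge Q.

For a circular section of diameter D = 1.63 m at depth y = 0.445 m, the central angle is θ = 2 arccos(1 − 2y/D) = 2.199 rad. Then A = (D²/8)(θ − sin θ) = 0.4617 m² and P = Dθ/2 = 1.792 m.
Hydraulic radius R = A/P = 0.4617/1.792 = 0.2576 m.
Manning's equation: Q = (1/n) A R^(2/3) S^(1/2) = (1/0.028) × 0.4617 × 0.2576^(2/3) × 0.00028^(1/2) = 0.112 m³/s.

Q = 0.112 m³/s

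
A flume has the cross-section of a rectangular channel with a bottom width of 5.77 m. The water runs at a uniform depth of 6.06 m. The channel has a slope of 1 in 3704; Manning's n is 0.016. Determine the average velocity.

Flow area A = b·y = 5.77 × 6.06 = 34.97 m². Wetted perimeter P = b + 2y = 5.77 + 2×6.06 = 17.89 m.
Hydraulic radius R = A/P = 34.97/17.89 = 1.955 m.
From Manning's equation, V = (1/n) R^(2/3) S^(1/2) = (1/0.016) × 1.955^(2/3) × 0.00027^(1/2) = 1.61 m/s.

V = 1.61 m/s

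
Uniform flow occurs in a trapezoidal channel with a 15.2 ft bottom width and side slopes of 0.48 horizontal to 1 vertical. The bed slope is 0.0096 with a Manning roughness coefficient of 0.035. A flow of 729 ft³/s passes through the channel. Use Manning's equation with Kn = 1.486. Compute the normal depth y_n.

Manning's equation rearranged: A R^(2/3) = nQ / (1.486·√S) = 0.035 × 729 / (1.486 × √0.0096) = 175.2.
At y = 3.82 ft: A R^(2/3) = 127.7 — too small.
At y = 5.09 ft: A R^(2/3) = 202.7 — too large.
At y = 4.65 ft: A R^(2/3) = 175.2 — close enough.

y_n = 4.65 ft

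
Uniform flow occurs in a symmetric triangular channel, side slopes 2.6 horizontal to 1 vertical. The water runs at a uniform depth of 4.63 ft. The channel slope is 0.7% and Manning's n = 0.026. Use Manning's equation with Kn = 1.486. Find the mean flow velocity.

For a triangular section with side slope z = 2.6: A = zy² = 2.6×4.63² = 55.74 ft²; P = 2y√(1+z²) = 2×4.63×2.786 = 25.8 ft.
Hydraulic radius R = A/P = 55.74/25.8 = 2.161 ft.
From Manning's equation, V = (1.486/n) R^(2/3) S^(1/2) = (1.486/0.026) × 2.161^(2/3) × 0.007^(1/2) = 7.99 ft/s.

V = 7.99 ft/s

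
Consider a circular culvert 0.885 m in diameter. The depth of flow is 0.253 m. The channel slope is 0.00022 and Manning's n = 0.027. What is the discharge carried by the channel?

Q = 0.022 m³/s

For a circular section of diameter D = 0.885 m at depth y = 0.253 m, the central angle is θ = 2 arccos(1 − 2y/D) = 2.256 rad. Then A = (D²/8)(θ − sin θ) = 0.1451 m² and P = Dθ/2 = 0.9985 m.
Hydraulic radius R = A/P = 0.1451/0.9985 = 0.1454 m.
Manning's equation: Q = (1/n) A R^(2/3) S^(1/2) = (1/0.027) × 0.1451 × 0.1454^(2/3) × 0.00022^(1/2) = 0.022 m³/s.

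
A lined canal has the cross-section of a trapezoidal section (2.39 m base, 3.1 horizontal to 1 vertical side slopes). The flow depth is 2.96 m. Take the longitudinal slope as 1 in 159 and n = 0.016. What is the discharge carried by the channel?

Q = 230 m³/s

With bottom width b = 2.39 m and side slope z = 3.1: A = (b + zy)y = (2.39 + 3.1×2.96)×2.96 = 34.24 m²; P = b + 2y√(1+z²) = 2.39 + 2×2.96×3.257 = 21.67 m.
Hydraulic radius R = A/P = 34.24/21.67 = 1.58 m.
Manning's equation: Q = (1/n) A R^(2/3) S^(1/2) = (1/0.016) × 34.24 × 1.58^(2/3) × 0.006289^(1/2) = 230 m³/s.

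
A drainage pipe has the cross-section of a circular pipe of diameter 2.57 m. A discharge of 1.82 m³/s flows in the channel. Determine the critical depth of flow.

y_c = 0.591 m

At critical depth, Q² T / (g A³) = 1, i.e. A³/T = Q²/g = 1.82²/9.81 = 0.3377.
At y = 0.686 m: A³/T = 0.6048 — too large.
At y = 0.475 m: A³/T = 0.1438 — too small.
At y = 0.591 m: A³/T = 0.3383 — ≈ 0.3377.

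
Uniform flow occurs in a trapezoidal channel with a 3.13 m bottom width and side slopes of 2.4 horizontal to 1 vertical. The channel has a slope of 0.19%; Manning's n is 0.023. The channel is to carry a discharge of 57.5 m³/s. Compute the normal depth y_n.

y_n = 2.56 m

Manning's equation rearranged: A R^(2/3) = nQ / (1·√S) = 0.023 × 57.5 / (√0.0019) = 30.34.
Try y = 2.26 m: A R^(2/3) = 23.02 — short.
Try y = 3.22 m: A R^(2/3) = 50.95 — over.
Try y = 2.56 m: A R^(2/3) = 30.33 — close enough.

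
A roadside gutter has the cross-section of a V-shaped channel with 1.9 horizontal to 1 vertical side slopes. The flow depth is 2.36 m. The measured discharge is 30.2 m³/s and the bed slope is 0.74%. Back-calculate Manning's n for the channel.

For a triangular section with side slope z = 1.9: A = zy² = 1.9×2.36² = 10.58 m²; P = 2y√(1+z²) = 2×2.36×2.147 = 10.13 m.
Hydraulic radius R = A/P = 10.58/10.13 = 1.044 m.
Rearranging Manning's equation: n = (1/Q) A R^(2/3) S^(1/2) = (1/30.2) × 10.58 × 1.044^(2/3) × √0.0074 = 0.031.

n = 0.031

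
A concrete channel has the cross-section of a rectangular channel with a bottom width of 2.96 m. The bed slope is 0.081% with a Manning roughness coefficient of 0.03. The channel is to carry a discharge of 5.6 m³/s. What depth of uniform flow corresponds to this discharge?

y_n = 2.17 m

Manning's equation rearranged: A R^(2/3) = nQ / (1·√S) = 0.03 × 5.6 / (√0.00081) = 5.903.
Trying y = 2.68 m: A R^(2/3) = 7.685 — over.
Trying y = 1.52 m: A R^(2/3) = 3.714 — short.
Trying y = 2.17 m: A R^(2/3) = 5.898 — ≈ 5.903.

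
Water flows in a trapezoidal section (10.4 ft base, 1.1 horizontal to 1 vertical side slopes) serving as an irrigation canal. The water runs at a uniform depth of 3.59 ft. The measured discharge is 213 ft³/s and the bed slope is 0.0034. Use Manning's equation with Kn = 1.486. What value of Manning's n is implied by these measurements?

With bottom width b = 10.4 ft and side slope z = 1.1: A = (b + zy)y = (10.4 + 1.1×3.59)×3.59 = 51.51 ft²; P = b + 2y√(1+z²) = 10.4 + 2×3.59×1.487 = 21.07 ft.
Hydraulic radius R = A/P = 51.51/21.07 = 2.444 ft.
Rearranging Manning's equation: n = (1.486/Q) A R^(2/3) S^(1/2) = (1.486/213) × 51.51 × 2.444^(2/3) × √0.0034 = 0.038.

n = 0.038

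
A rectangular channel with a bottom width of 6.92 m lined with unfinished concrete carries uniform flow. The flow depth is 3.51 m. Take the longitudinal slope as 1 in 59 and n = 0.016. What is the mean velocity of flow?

V = 11.8 m/s

Flow area A = b·y = 6.92 × 3.51 = 24.29 m². Wetted perimeter P = b + 2y = 6.92 + 2×3.51 = 13.94 m.
Hydraulic radius R = A/P = 24.29/13.94 = 1.742 m.
From Manning's equation, V = (1/n) R^(2/3) S^(1/2) = (1/0.016) × 1.742^(2/3) × 0.01695^(1/2) = 11.8 m/s.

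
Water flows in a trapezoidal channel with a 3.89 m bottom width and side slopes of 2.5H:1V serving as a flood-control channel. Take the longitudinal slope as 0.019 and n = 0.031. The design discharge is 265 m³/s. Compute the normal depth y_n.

Manning's equation rearranged: A R^(2/3) = nQ / (1·√S) = 0.031 × 265 / (√0.019) = 59.6.
Trying y = 4.06 m: A R^(2/3) = 96.81 — high.
Trying y = 2.44 m: A R^(2/3) = 30.96 — low.
Trying y = 3.28 m: A R^(2/3) = 59.54 — close enough.

y_n = 3.28 m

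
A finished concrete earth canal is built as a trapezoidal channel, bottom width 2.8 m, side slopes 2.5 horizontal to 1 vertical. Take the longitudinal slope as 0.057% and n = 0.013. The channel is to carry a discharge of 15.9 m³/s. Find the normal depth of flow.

Manning's equation rearranged: A R^(2/3) = nQ / (1·√S) = 0.013 × 15.9 / (√0.00057) = 8.658.
Try y = 1.22 m: A R^(2/3) = 5.953 — low.
Try y = 1.46 m: A R^(2/3) = 8.669 — close enough.

y_n = 1.46 m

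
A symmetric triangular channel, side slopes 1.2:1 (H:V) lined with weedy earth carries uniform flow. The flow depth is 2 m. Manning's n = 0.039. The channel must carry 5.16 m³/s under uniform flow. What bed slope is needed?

S = 0.0025

For a triangular section with side slope z = 1.2: A = zy² = 1.2×2² = 4.8 m²; P = 2y√(1+z²) = 2×2×1.562 = 6.248 m.
Hydraulic radius R = A/P = 4.8/6.248 = 0.7682 m.
From Manning's equation, S = [nQ / (1 A R^(2/3))]² = [0.039 × 5.16 / (1 × 4.8 × 0.7682^(2/3))]² = 0.0025.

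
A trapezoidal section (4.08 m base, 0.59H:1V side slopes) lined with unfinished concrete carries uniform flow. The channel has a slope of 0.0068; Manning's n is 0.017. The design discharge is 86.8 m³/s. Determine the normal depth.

y_n = 2.54 m

Manning's equation rearranged: A R^(2/3) = nQ / (1·√S) = 0.017 × 86.8 / (√0.0068) = 17.89.
Try y = 3.25 m: A R^(2/3) = 27.51 — high.
Try y = 1.95 m: A R^(2/3) = 11.42 — low.
Try y = 2.54 m: A R^(2/3) = 17.9 — close enough.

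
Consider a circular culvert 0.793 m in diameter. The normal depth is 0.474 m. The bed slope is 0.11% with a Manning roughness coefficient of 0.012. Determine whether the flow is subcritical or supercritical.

subcritical

For a circular section of diameter D = 0.793 m at depth y = 0.474 m, the central angle is θ = 2 arccos(1 − 2y/D) = 3.535 rad. Then A = (D²/8)(θ − sin θ) = 0.308 m² and P = Dθ/2 = 1.402 m.
Hydraulic radius R = A/P = 0.308/1.402 = 0.2198 m.
V = (1/n) R^(2/3) √S = (1/0.012) × 0.2198^(2/3) × √0.0011 = 1.006 m/s. Hydraulic depth D_h = A/T = 0.308/0.7777 = 0.3961 m.
Froude number Fr = V/√(g·D_h) = 1.006/√(9.81×0.3961) = 0.511, which is less than 1, so the flow is subcritical.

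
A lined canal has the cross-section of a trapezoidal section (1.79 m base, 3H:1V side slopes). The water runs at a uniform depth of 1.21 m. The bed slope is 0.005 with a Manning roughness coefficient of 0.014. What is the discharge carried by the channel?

Q = 26 m³/s

With bottom width b = 1.79 m and side slope z = 3: A = (b + zy)y = (1.79 + 3×1.21)×1.21 = 6.558 m²; P = b + 2y√(1+z²) = 1.79 + 2×1.21×3.162 = 9.443 m.
Hydraulic radius R = A/P = 6.558/9.443 = 0.6945 m.
Manning's equation: Q = (1/n) A R^(2/3) S^(1/2) = (1/0.014) × 6.558 × 0.6945^(2/3) × 0.005^(1/2) = 26 m³/s.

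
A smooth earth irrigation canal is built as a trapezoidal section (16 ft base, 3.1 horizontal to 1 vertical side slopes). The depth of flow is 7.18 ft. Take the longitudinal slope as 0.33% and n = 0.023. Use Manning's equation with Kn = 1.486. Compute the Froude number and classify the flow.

subcritical

With bottom width b = 16 ft and side slope z = 3.1: A = (b + zy)y = (16 + 3.1×7.18)×7.18 = 274.7 ft²; P = b + 2y√(1+z²) = 16 + 2×7.18×3.257 = 62.77 ft.
Hydraulic radius R = A/P = 274.7/62.77 = 4.376 ft.
V = (1.486/n) R^(2/3) √S = (1.486/0.023) × 4.376^(2/3) × √0.0033 = 9.929 ft/s. Hydraulic depth D_h = A/T = 274.7/60.52 = 4.539 ft.
Froude number Fr = V/√(g·D_h) = 9.929/√(32.2×4.539) = 0.821, which is less than 1, so the flow is subcritical.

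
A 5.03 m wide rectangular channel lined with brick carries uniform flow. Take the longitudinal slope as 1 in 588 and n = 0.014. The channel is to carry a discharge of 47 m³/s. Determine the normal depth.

Manning's equation rearranged: A R^(2/3) = nQ / (1·√S) = 0.014 × 47 / (√0.001701) = 15.96.
Try y = 2.12 m: A R^(2/3) = 11.71 — low.
Try y = 3.22 m: A R^(2/3) = 20.39 — high.
Try y = 2.67 m: A R^(2/3) = 15.96 — matches.

y_n = 2.67 m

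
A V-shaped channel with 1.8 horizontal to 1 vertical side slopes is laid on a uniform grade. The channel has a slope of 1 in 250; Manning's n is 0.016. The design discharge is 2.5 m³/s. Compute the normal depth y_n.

y_n = 0.831 m

Manning's equation rearranged: A R^(2/3) = nQ / (1·√S) = 0.016 × 2.5 / (√0.004) = 0.6325.
At y = 0.74 m: A R^(2/3) = 0.4644 — too small.
At y = 1.05 m: A R^(2/3) = 1.181 — too large.
At y = 0.831 m: A R^(2/3) = 0.6328 — matches.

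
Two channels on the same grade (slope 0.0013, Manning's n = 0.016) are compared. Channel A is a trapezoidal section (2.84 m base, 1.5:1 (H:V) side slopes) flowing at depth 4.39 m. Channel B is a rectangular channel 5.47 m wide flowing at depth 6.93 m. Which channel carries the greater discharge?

channel A

Channel A: With bottom width b = 2.84 m and side slope z = 1.5: A = (b + zy)y = (2.84 + 1.5×4.39)×4.39 = 41.38 m²; P = b + 2y√(1+z²) = 2.84 + 2×4.39×1.803 = 18.67 m. Hydraulic radius R = A/P = 41.38/18.67 = 2.216 m. Q_A = (1/0.016)·41.38·2.216^(2/3)·√0.0013 = 158.5 m³/s.
Channel B: Flow area A = b·y = 5.47 × 6.93 = 37.91 m². Wetted perimeter P = b + 2y = 5.47 + 2×6.93 = 19.33 m. Hydraulic radius R = A/P = 37.91/19.33 = 1.961 m. Q_B = (1/0.016)·37.91·1.961^(2/3)·√0.0013 = 133.8 m³/s.
Q_A = 158.5 m³/s vs Q_B = 133.8 m³/s, so channel A carries more.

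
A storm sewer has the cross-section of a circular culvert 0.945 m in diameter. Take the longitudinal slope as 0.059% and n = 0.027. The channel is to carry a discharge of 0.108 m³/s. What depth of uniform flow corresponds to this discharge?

y_n = 0.443 m

Manning's equation rearranged: A R^(2/3) = nQ / (1·√S) = 0.027 × 0.108 / (√0.00059) = 0.12.
Trying y = 0.506 m: A R^(2/3) = 0.1503 — high.
Trying y = 0.336 m: A R^(2/3) = 0.0726 — low.
Trying y = 0.443 m: A R^(2/3) = 0.12 — matches.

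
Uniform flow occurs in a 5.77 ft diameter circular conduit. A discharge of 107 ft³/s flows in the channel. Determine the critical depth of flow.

y_c = 2.82 ft

At critical depth, Q² T / (g A³) = 1, i.e. A³/T = Q²/g = 107²/32.2 = 355.6.
Trying y = 2.48 ft: A³/T = 217.1 — low.
Trying y = 3.45 ft: A³/T = 767.2 — high.
Trying y = 2.82 ft: A³/T = 355 — close enough.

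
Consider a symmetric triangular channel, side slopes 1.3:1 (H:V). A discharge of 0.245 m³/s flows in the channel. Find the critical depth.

y_c = 0.373 m

At critical depth, Q² T / (g A³) = 1, i.e. A³/T = Q²/g = 0.245²/9.81 = 0.006119.
Trying y = 0.429 m: A³/T = 0.01228 — high.
Trying y = 0.279 m: A³/T = 0.001428 — low.
Trying y = 0.373 m: A³/T = 0.006101 — close enough.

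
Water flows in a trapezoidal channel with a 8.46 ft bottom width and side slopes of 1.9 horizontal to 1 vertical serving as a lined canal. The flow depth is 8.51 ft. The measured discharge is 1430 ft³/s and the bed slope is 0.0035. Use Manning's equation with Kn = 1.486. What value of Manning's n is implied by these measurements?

n = 0.0359

With bottom width b = 8.46 ft and side slope z = 1.9: A = (b + zy)y = (8.46 + 1.9×8.51)×8.51 = 209.6 ft²; P = b + 2y√(1+z²) = 8.46 + 2×8.51×2.147 = 45 ft.
Hydraulic radius R = A/P = 209.6/45 = 4.657 ft.
Rearranging Manning's equation: n = (1.486/Q) A R^(2/3) S^(1/2) = (1.486/1430) × 209.6 × 4.657^(2/3) × √0.0035 = 0.0359.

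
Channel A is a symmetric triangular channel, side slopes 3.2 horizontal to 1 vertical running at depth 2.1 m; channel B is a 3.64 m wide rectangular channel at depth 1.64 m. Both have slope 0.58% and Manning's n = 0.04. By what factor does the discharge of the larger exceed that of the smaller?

2.61

Channel A: For a triangular section with side slope z = 3.2: A = zy² = 3.2×2.1² = 14.11 m²; P = 2y√(1+z²) = 2×2.1×3.353 = 14.08 m. Hydraulic radius R = A/P = 14.11/14.08 = 1.002 m. Q_A = (1/0.04)·14.11·1.002^(2/3)·√0.0058 = 26.91 m³/s.
Channel B: Flow area A = b·y = 3.64 × 1.64 = 5.97 m². Wetted perimeter P = b + 2y = 3.64 + 2×1.64 = 6.92 m. Hydraulic radius R = A/P = 5.97/6.92 = 0.8627 m. Q_B = (1/0.04)·5.97·0.8627^(2/3)·√0.0058 = 10.3 m³/s.
The larger discharge is 26.91 m³/s and the smaller is 10.3 m³/s; the ratio is 2.61.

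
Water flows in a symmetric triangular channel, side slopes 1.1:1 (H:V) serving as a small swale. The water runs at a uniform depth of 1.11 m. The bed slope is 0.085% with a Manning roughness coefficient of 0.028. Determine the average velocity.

V = 0.575 m/s

For a triangular section with side slope z = 1.1: A = zy² = 1.1×1.11² = 1.355 m²; P = 2y√(1+z²) = 2×1.11×1.487 = 3.3 m.
Hydraulic radius R = A/P = 1.355/3.3 = 0.4107 m.
From Manning's equation, V = (1/n) R^(2/3) S^(1/2) = (1/0.028) × 0.4107^(2/3) × 0.00085^(1/2) = 0.575 m/s.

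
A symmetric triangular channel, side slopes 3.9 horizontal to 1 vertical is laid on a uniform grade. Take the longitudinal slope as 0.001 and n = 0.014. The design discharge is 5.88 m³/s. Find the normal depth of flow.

y_n = 1.03 m

Manning's equation rearranged: A R^(2/3) = nQ / (1·√S) = 0.014 × 5.88 / (√0.001) = 2.603.
Try y = 0.921 m: A R^(2/3) = 1.931 — low.
Try y = 1.03 m: A R^(2/3) = 2.603 — ≈ 2.603.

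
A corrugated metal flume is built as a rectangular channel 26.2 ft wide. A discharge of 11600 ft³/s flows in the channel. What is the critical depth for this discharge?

For a rectangular channel, critical depth y_c = (q²/g)^(1/3) where q = Q/b = 11600/26.2 = 442.7 ft²/s.
So y_c = (442.7²/32.2)^(1/3) = 18.3 ft.

y_c = 18.3 ft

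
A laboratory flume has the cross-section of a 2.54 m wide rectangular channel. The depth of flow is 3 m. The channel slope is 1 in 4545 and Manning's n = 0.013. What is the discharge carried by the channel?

Q = 8.06 m³/s

Flow area A = b·y = 2.54 × 3 = 7.62 m². Wetted perimeter P = b + 2y = 2.54 + 2×3 = 8.54 m.
Hydraulic radius R = A/P = 7.62/8.54 = 0.8923 m.
Manning's equation: Q = (1/n) A R^(2/3) S^(1/2) = (1/0.013) × 7.62 × 0.8923^(2/3) × 0.00022^(1/2) = 8.06 m³/s.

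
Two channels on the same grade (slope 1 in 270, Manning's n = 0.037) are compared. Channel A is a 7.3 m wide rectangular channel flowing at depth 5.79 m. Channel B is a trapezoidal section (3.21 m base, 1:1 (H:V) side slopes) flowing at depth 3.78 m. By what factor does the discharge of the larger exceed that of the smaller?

Channel A: Flow area A = b·y = 7.3 × 5.79 = 42.27 m². Wetted perimeter P = b + 2y = 7.3 + 2×5.79 = 18.88 m. Hydraulic radius R = A/P = 42.27/18.88 = 2.239 m. Q_A = (1/0.037)·42.27·2.239^(2/3)·√0.003704 = 119 m³/s.
Channel B: With bottom width b = 3.21 m and side slope z = 1: A = (b + zy)y = (3.21 + 1×3.78)×3.78 = 26.42 m²; P = b + 2y√(1+z²) = 3.21 + 2×3.78×1.414 = 13.9 m. Hydraulic radius R = A/P = 26.42/13.9 = 1.901 m. Q_B = (1/0.037)·26.42·1.901^(2/3)·√0.003704 = 66.68 m³/s.
The larger discharge is 119 m³/s and the smaller is 66.68 m³/s; the ratio is 1.78.

1.78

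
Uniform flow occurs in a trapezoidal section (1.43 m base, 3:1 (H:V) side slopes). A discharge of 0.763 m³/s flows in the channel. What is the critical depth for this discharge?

y_c = 0.255 m

At critical depth, Q² T / (g A³) = 1, i.e. A³/T = Q²/g = 0.763²/9.81 = 0.05934.
Try y = 0.304 m: A³/T = 0.1109 — over.
Try y = 0.224 m: A³/T = 0.03763 — short.
Try y = 0.255 m: A³/T = 0.05924 — matches.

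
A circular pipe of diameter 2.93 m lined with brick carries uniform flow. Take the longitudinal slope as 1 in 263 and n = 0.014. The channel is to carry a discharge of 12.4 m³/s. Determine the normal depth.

Manning's equation rearranged: A R^(2/3) = nQ / (1·√S) = 0.014 × 12.4 / (√0.003802) = 2.815.
At y = 1.23 m: A R^(2/3) = 2.016 — short.
At y = 1.81 m: A R^(2/3) = 3.847 — over.
At y = 1.49 m: A R^(2/3) = 2.819 — matches.

y_n = 1.49 m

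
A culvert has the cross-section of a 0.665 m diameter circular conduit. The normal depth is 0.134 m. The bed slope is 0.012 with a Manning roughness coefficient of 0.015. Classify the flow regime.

For a circular section of diameter D = 0.665 m at depth y = 0.134 m, the central angle is θ = 2 arccos(1 − 2y/D) = 1.862 rad. Then A = (D²/8)(θ − sin θ) = 0.04998 m² and P = Dθ/2 = 0.6191 m.
Hydraulic radius R = A/P = 0.04998/0.6191 = 0.08073 m.
V = (1/n) R^(2/3) √S = (1/0.015) × 0.08073^(2/3) × √0.012 = 1.364 m/s. Hydraulic depth D_h = A/T = 0.04998/0.5335 = 0.09369 m.
Froude number Fr = V/√(g·D_h) = 1.364/√(9.81×0.09369) = 1.42, which is greater than 1, so the flow is supercritical.

supercritical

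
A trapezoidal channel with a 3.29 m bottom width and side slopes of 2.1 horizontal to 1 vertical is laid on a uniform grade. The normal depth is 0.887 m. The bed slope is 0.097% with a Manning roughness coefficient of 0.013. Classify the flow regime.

With bottom width b = 3.29 m and side slope z = 2.1: A = (b + zy)y = (3.29 + 2.1×0.887)×0.887 = 4.57 m²; P = b + 2y√(1+z²) = 3.29 + 2×0.887×2.326 = 7.416 m.
Hydraulic radius R = A/P = 4.57/7.416 = 0.6163 m.
V = (1/n) R^(2/3) √S = (1/0.013) × 0.6163^(2/3) × √0.00097 = 1.735 m/s. Hydraulic depth D_h = A/T = 4.57/7.015 = 0.6515 m.
Froude number Fr = V/√(g·D_h) = 1.735/√(9.81×0.6515) = 0.686, which is less than 1, so the flow is subcritical.

subcritical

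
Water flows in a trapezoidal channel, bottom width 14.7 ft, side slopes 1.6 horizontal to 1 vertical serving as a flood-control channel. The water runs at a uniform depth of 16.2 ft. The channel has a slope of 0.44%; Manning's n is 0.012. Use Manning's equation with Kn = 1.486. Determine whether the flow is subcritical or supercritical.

With bottom width b = 14.7 ft and side slope z = 1.6: A = (b + zy)y = (14.7 + 1.6×16.2)×16.2 = 658 ft²; P = b + 2y√(1+z²) = 14.7 + 2×16.2×1.887 = 75.83 ft.
Hydraulic radius R = A/P = 658/75.83 = 8.678 ft.
V = (1.486/n) R^(2/3) √S = (1.486/0.012) × 8.678^(2/3) × √0.0044 = 34.69 ft/s. Hydraulic depth D_h = A/T = 658/66.54 = 9.889 ft.
Froude number Fr = V/√(g·D_h) = 34.69/√(32.2×9.889) = 1.94, which is greater than 1, so the flow is supercritical.

supercritical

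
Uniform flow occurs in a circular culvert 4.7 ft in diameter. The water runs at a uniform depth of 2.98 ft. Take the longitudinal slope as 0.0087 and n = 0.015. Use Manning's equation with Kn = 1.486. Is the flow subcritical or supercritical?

supercritical

For a circular section of diameter D = 4.7 ft at depth y = 2.98 ft, the central angle is θ = 2 arccos(1 − 2y/D) = 3.684 rad. Then A = (D²/8)(θ − sin θ) = 11.6 ft² and P = Dθ/2 = 8.658 ft.
Hydraulic radius R = A/P = 11.6/8.658 = 1.34 ft.
V = (1.486/n) R^(2/3) √S = (1.486/0.015) × 1.34^(2/3) × √0.0087 = 11.23 ft/s. Hydraulic depth D_h = A/T = 11.6/4.528 = 2.562 ft.
Froude number Fr = V/√(g·D_h) = 11.23/√(32.2×2.562) = 1.24, which is greater than 1, so the flow is supercritical.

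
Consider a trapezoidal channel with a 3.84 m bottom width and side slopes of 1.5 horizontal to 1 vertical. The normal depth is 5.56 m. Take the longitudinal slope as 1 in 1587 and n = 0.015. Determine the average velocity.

V = 3.35 m/s

With bottom width b = 3.84 m and side slope z = 1.5: A = (b + zy)y = (3.84 + 1.5×5.56)×5.56 = 67.72 m²; P = b + 2y√(1+z²) = 3.84 + 2×5.56×1.803 = 23.89 m.
Hydraulic radius R = A/P = 67.72/23.89 = 2.835 m.
From Manning's equation, V = (1/n) R^(2/3) S^(1/2) = (1/0.015) × 2.835^(2/3) × 0.0006301^(1/2) = 3.35 m/s.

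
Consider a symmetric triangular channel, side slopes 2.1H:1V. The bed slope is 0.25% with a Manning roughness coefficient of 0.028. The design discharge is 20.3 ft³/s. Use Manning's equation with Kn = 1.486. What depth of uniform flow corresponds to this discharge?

y_n = 1.98 ft

Manning's equation rearranged: A R^(2/3) = nQ / (1.486·√S) = 0.028 × 20.3 / (1.486 × √0.0025) = 7.65.
Try y = 2.34 ft: A R^(2/3) = 11.93 — over.
Try y = 1.39 ft: A R^(2/3) = 2.974 — short.
Try y = 1.98 ft: A R^(2/3) = 7.639 — matches.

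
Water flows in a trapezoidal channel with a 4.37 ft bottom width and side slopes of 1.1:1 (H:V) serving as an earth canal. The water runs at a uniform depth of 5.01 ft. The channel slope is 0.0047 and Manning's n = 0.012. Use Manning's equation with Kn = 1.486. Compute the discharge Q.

With bottom width b = 4.37 ft and side slope z = 1.1: A = (b + zy)y = (4.37 + 1.1×5.01)×5.01 = 49.5 ft²; P = b + 2y√(1+z²) = 4.37 + 2×5.01×1.487 = 19.27 ft.
Hydraulic radius R = A/P = 49.5/19.27 = 2.57 ft.
Manning's equation: Q = (1.486/n) A R^(2/3) S^(1/2) = (1.486/0.012) × 49.5 × 2.57^(2/3) × 0.0047^(1/2) = 788 ft³/s.

Q = 788 ft³/s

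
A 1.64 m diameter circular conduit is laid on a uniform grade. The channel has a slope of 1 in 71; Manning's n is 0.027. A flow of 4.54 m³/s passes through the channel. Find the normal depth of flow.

Manning's equation rearranged: A R^(2/3) = nQ / (1·√S) = 0.027 × 4.54 / (√0.01408) = 1.033.
Trying y = 1.34 m: A R^(2/3) = 1.163 — over.
Trying y = 0.844 m: A R^(2/3) = 0.612 — short.
Trying y = 1.2 m: A R^(2/3) = 1.032 — close enough.

y_n = 1.2 m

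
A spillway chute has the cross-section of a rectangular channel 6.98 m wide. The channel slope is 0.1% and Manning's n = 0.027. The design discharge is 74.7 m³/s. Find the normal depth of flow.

y_n = 5.51 m

Manning's equation rearranged: A R^(2/3) = nQ / (1·√S) = 0.027 × 74.7 / (√0.001) = 63.78.
Try y = 4.05 m: A R^(2/3) = 42.98 — short.
Try y = 6.96 m: A R^(2/3) = 85.25 — over.
Try y = 5.51 m: A R^(2/3) = 63.8 — close enough.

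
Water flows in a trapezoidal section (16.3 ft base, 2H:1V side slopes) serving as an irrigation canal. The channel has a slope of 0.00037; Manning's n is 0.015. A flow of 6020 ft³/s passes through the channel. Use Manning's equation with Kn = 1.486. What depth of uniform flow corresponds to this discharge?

y_n = 15.7 ft

Manning's equation rearranged: A R^(2/3) = nQ / (1.486·√S) = 0.015 × 6020 / (1.486 × √0.00037) = 3159.
At y = 19 ft: A R^(2/3) = 4848 — high.
At y = 12.1 ft: A R^(2/3) = 1786 — low.
At y = 15.7 ft: A R^(2/3) = 3157 — ≈ 3159.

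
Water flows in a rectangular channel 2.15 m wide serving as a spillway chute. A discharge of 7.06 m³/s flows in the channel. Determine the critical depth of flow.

For a rectangular channel, critical depth y_c = (q²/g)^(1/3) where q = Q/b = 7.06/2.15 = 3.284 m²/s.
So y_c = (3.284²/9.81)^(1/3) = 1.03 m.

y_c = 1.03 m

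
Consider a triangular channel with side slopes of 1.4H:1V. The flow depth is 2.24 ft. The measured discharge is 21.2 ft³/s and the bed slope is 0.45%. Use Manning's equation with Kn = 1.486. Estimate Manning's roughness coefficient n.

For a triangular section with side slope z = 1.4: A = zy² = 1.4×2.24² = 7.025 ft²; P = 2y√(1+z²) = 2×2.24×1.72 = 7.708 ft.
Hydraulic radius R = A/P = 7.025/7.708 = 0.9114 ft.
Rearranging Manning's equation: n = (1.486/Q) A R^(2/3) S^(1/2) = (1.486/21.2) × 7.025 × 0.9114^(2/3) × √0.0045 = 0.031.

n = 0.031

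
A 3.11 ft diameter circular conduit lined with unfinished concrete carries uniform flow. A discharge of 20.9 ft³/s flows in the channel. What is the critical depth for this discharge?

y_c = 1.45 ft

At critical depth, Q² T / (g A³) = 1, i.e. A³/T = Q²/g = 20.9²/32.2 = 13.57.
At y = 1.76 ft: A³/T = 28.28 — too large.
At y = 1.07 ft: A³/T = 4.197 — too small.
At y = 1.45 ft: A³/T = 13.49 — close enough.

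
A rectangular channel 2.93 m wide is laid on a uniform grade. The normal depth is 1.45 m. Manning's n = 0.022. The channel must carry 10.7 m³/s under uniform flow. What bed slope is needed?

Flow area A = b·y = 2.93 × 1.45 = 4.248 m². Wetted perimeter P = b + 2y = 2.93 + 2×1.45 = 5.83 m.
Hydraulic radius R = A/P = 4.248/5.83 = 0.7287 m.
From Manning's equation, S = [nQ / (1 A R^(2/3))]² = [0.022 × 10.7 / (1 × 4.248 × 0.7287^(2/3))]² = 0.00468.

S = 0.00468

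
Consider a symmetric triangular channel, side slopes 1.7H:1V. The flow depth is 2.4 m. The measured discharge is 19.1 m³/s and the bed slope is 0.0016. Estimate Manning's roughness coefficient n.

n = 0.021

For a triangular section with side slope z = 1.7: A = zy² = 1.7×2.4² = 9.792 m²; P = 2y√(1+z²) = 2×2.4×1.972 = 9.467 m.
Hydraulic radius R = A/P = 9.792/9.467 = 1.034 m.
Rearranging Manning's equation: n = (1/Q) A R^(2/3) S^(1/2) = (1/19.1) × 9.792 × 1.034^(2/3) × √0.0016 = 0.021.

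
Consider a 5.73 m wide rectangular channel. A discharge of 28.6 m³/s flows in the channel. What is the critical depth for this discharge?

For a rectangular channel, critical depth y_c = (q²/g)^(1/3) where q = Q/b = 28.6/5.73 = 4.991 m²/s.
So y_c = (4.991²/9.81)^(1/3) = 1.36 m.

y_c = 1.36 m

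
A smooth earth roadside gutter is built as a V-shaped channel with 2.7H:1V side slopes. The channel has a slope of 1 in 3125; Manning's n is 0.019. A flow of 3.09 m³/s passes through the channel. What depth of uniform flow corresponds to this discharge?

y_n = 1.3 m

Manning's equation rearranged: A R^(2/3) = nQ / (1·√S) = 0.019 × 3.09 / (√0.00032) = 3.282.
Try y = 1.16 m: A R^(2/3) = 2.421 — short.
Try y = 1.41 m: A R^(2/3) = 4.074 — over.
Try y = 1.3 m: A R^(2/3) = 3.28 — matches.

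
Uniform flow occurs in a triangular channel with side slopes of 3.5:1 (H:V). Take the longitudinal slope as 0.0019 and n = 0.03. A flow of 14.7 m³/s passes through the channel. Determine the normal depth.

Manning's equation rearranged: A R^(2/3) = nQ / (1·√S) = 0.03 × 14.7 / (√0.0019) = 10.12.
Try y = 1.45 m: A R^(2/3) = 5.785 — short.
Try y = 1.79 m: A R^(2/3) = 10.15 — close enough.

y_n = 1.79 m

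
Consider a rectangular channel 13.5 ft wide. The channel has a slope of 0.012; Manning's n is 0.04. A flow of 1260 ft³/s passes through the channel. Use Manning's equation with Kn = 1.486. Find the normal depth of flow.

y_n = 9.25 ft

Manning's equation rearranged: A R^(2/3) = nQ / (1.486·√S) = 0.04 × 1260 / (1.486 × √0.012) = 309.6.
At y = 7.31 ft: A R^(2/3) = 227.9 — short.
At y = 11.1 ft: A R^(2/3) = 389.9 — over.
At y = 9.25 ft: A R^(2/3) = 309.5 — ≈ 309.6.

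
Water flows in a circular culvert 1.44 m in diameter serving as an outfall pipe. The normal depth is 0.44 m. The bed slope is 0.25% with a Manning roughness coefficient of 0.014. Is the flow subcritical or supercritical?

subcritical

For a circular section of diameter D = 1.44 m at depth y = 0.44 m, the central angle is θ = 2 arccos(1 − 2y/D) = 2.343 rad. Then A = (D²/8)(θ − sin θ) = 0.4215 m² and P = Dθ/2 = 1.687 m.
Hydraulic radius R = A/P = 0.4215/1.687 = 0.2499 m.
V = (1/n) R^(2/3) √S = (1/0.014) × 0.2499^(2/3) × √0.0025 = 1.417 m/s. Hydraulic depth D_h = A/T = 0.4215/1.327 = 0.3177 m.
Froude number Fr = V/√(g·D_h) = 1.417/√(9.81×0.3177) = 0.803, which is less than 1, so the flow is subcritical.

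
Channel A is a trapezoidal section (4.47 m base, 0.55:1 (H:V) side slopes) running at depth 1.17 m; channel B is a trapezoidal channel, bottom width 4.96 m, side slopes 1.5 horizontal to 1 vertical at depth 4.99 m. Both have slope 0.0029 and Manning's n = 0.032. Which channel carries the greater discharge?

channel B

Channel A: With bottom width b = 4.47 m and side slope z = 0.55: A = (b + zy)y = (4.47 + 0.55×1.17)×1.17 = 5.983 m²; P = b + 2y√(1+z²) = 4.47 + 2×1.17×1.141 = 7.141 m. Hydraulic radius R = A/P = 5.983/7.141 = 0.8379 m. Q_A = (1/0.032)·5.983·0.8379^(2/3)·√0.0029 = 8.948 m³/s.
Channel B: With bottom width b = 4.96 m and side slope z = 1.5: A = (b + zy)y = (4.96 + 1.5×4.99)×4.99 = 62.1 m²; P = b + 2y√(1+z²) = 4.96 + 2×4.99×1.803 = 22.95 m. Hydraulic radius R = A/P = 62.1/22.95 = 2.706 m. Q_B = (1/0.032)·62.1·2.706^(2/3)·√0.0029 = 202.9 m³/s.
Q_A = 8.948 m³/s vs Q_B = 202.9 m³/s, so channel B carries more.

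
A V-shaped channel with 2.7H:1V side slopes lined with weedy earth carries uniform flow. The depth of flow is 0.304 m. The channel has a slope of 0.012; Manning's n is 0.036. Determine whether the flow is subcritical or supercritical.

For a triangular section with side slope z = 2.7: A = zy² = 2.7×0.304² = 0.2495 m²; P = 2y√(1+z²) = 2×0.304×2.879 = 1.751 m.
Hydraulic radius R = A/P = 0.2495/1.751 = 0.1425 m.
V = (1/n) R^(2/3) √S = (1/0.036) × 0.1425^(2/3) × √0.012 = 0.8303 m/s. Hydraulic depth D_h = A/T = 0.2495/1.642 = 0.152 m.
Froude number Fr = V/√(g·D_h) = 0.8303/√(9.81×0.152) = 0.68, which is less than 1, so the flow is subcritical.

subcritical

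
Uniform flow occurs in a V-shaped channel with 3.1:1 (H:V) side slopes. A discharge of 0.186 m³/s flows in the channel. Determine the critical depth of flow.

At critical depth, Q² T / (g A³) = 1, i.e. A³/T = Q²/g = 0.186²/9.81 = 0.003527.
Try y = 0.176 m: A³/T = 0.0008114 — too small.
Try y = 0.259 m: A³/T = 0.0056 — too large.
Try y = 0.236 m: A³/T = 0.003518 — close enough.

y_c = 0.236 m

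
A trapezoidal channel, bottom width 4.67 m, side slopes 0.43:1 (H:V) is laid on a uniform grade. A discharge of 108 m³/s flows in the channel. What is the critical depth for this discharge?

y_c = 3.4 m

At critical depth, Q² T / (g A³) = 1, i.e. A³/T = Q²/g = 108²/9.81 = 1189.
Try y = 2.49 m: A³/T = 428.8 — short.
Try y = 3.89 m: A³/T = 1874 — over.
Try y = 3.4 m: A³/T = 1193 — ≈ 1189.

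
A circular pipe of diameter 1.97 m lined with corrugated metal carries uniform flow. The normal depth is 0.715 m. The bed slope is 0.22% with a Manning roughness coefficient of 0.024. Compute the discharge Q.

Q = 1.05 m³/s

For a circular section of diameter D = 1.97 m at depth y = 0.715 m, the central angle is θ = 2 arccos(1 − 2y/D) = 2.586 rad. Then A = (D²/8)(θ − sin θ) = 0.9989 m² and P = Dθ/2 = 2.547 m.
Hydraulic radius R = A/P = 0.9989/2.547 = 0.3921 m.
Manning's equation: Q = (1/n) A R^(2/3) S^(1/2) = (1/0.024) × 0.9989 × 0.3921^(2/3) × 0.0022^(1/2) = 1.05 m³/s.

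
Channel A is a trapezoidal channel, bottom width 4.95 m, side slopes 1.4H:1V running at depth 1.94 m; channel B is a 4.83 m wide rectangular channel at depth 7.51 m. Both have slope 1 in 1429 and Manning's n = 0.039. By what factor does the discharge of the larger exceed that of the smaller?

3.09

Channel A: With bottom width b = 4.95 m and side slope z = 1.4: A = (b + zy)y = (4.95 + 1.4×1.94)×1.94 = 14.87 m²; P = b + 2y√(1+z²) = 4.95 + 2×1.94×1.72 = 11.63 m. Hydraulic radius R = A/P = 14.87/11.63 = 1.279 m. Q_A = (1/0.039)·14.87·1.279^(2/3)·√0.0006998 = 11.89 m³/s.
Channel B: Flow area A = b·y = 4.83 × 7.51 = 36.27 m². Wetted perimeter P = b + 2y = 4.83 + 2×7.51 = 19.85 m. Hydraulic radius R = A/P = 36.27/19.85 = 1.827 m. Q_B = (1/0.039)·36.27·1.827^(2/3)·√0.0006998 = 36.78 m³/s.
The larger discharge is 36.78 m³/s and the smaller is 11.89 m³/s; the ratio is 3.09.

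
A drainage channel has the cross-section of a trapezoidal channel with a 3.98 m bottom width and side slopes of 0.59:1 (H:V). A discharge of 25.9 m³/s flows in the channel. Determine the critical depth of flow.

At critical depth, Q² T / (g A³) = 1, i.e. A³/T = Q²/g = 25.9²/9.81 = 68.38.
At y = 1.88 m: A³/T = 141.3 — over.
At y = 1.51 m: A³/T = 69.06 — close enough.

y_c = 1.51 m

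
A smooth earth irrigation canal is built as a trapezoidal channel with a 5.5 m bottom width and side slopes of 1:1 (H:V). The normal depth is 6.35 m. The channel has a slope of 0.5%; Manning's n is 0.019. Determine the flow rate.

With bottom width b = 5.5 m and side slope z = 1: A = (b + zy)y = (5.5 + 1×6.35)×6.35 = 75.25 m²; P = b + 2y√(1+z²) = 5.5 + 2×6.35×1.414 = 23.46 m.
Hydraulic radius R = A/P = 75.25/23.46 = 3.207 m.
Manning's equation: Q = (1/n) A R^(2/3) S^(1/2) = (1/0.019) × 75.25 × 3.207^(2/3) × 0.005^(1/2) = 609 m³/s.

Q = 609 m³/s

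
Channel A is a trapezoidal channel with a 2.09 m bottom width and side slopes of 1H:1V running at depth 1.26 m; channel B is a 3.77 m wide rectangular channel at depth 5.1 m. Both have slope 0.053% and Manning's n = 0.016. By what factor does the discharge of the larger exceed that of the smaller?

6.85

Channel A: With bottom width b = 2.09 m and side slope z = 1: A = (b + zy)y = (2.09 + 1×1.26)×1.26 = 4.221 m²; P = b + 2y√(1+z²) = 2.09 + 2×1.26×1.414 = 5.654 m. Hydraulic radius R = A/P = 4.221/5.654 = 0.7466 m. Q_A = (1/0.016)·4.221·0.7466^(2/3)·√0.00053 = 4.998 m³/s.
Channel B: Flow area A = b·y = 3.77 × 5.1 = 19.23 m². Wetted perimeter P = b + 2y = 3.77 + 2×5.1 = 13.97 m. Hydraulic radius R = A/P = 19.23/13.97 = 1.376 m. Q_B = (1/0.016)·19.23·1.376^(2/3)·√0.00053 = 34.23 m³/s.
The larger discharge is 34.23 m³/s and the smaller is 4.998 m³/s; the ratio is 6.85.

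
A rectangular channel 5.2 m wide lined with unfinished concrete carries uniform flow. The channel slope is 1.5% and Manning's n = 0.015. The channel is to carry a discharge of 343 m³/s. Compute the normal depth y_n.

y_n = 5.53 m

Manning's equation rearranged: A R^(2/3) = nQ / (1·√S) = 0.015 × 343 / (√0.015) = 42.01.
Try y = 7.03 m: A R^(2/3) = 56.04 — over.
Try y = 4.57 m: A R^(2/3) = 33.28 — short.
Try y = 5.53 m: A R^(2/3) = 42.05 — ≈ 42.01.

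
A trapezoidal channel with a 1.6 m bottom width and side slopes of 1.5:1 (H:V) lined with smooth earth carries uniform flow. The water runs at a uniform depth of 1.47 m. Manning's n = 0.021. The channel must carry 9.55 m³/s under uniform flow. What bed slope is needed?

With bottom width b = 1.6 m and side slope z = 1.5: A = (b + zy)y = (1.6 + 1.5×1.47)×1.47 = 5.593 m²; P = b + 2y√(1+z²) = 1.6 + 2×1.47×1.803 = 6.9 m.
Hydraulic radius R = A/P = 5.593/6.9 = 0.8106 m.
From Manning's equation, S = [nQ / (1 A R^(2/3))]² = [0.021 × 9.55 / (1 × 5.593 × 0.8106^(2/3))]² = 0.0017.

S = 0.0017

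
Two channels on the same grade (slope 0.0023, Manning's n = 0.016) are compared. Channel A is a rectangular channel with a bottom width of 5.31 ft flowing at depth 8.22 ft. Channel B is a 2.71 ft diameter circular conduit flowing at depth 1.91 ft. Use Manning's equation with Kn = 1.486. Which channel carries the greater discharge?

channel A

Channel A: Flow area A = b·y = 5.31 × 8.22 = 43.65 ft². Wetted perimeter P = b + 2y = 5.31 + 2×8.22 = 21.75 ft. Hydraulic radius R = A/P = 43.65/21.75 = 2.007 ft. Q_A = (1.486/0.016)·43.65·2.007^(2/3)·√0.0023 = 309.3 ft³/s.
Channel B: For a circular section of diameter D = 2.71 ft at depth y = 1.91 ft, the central angle is θ = 2 arccos(1 − 2y/D) = 3.986 rad. Then A = (D²/8)(θ − sin θ) = 4.345 ft² and P = Dθ/2 = 5.401 ft. Hydraulic radius R = A/P = 4.345/5.401 = 0.8045 ft. Q_B = (1.486/0.016)·4.345·0.8045^(2/3)·√0.0023 = 16.74 ft³/s.
Q_A = 309.3 ft³/s vs Q_B = 16.74 ft³/s, so channel A carries more.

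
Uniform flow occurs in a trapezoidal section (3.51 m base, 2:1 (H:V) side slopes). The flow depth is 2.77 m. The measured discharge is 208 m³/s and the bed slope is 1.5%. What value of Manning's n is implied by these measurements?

With bottom width b = 3.51 m and side slope z = 2: A = (b + zy)y = (3.51 + 2×2.77)×2.77 = 25.07 m²; P = b + 2y√(1+z²) = 3.51 + 2×2.77×2.236 = 15.9 m.
Hydraulic radius R = A/P = 25.07/15.9 = 1.577 m.
Rearranging Manning's equation: n = (1/Q) A R^(2/3) S^(1/2) = (1/208) × 25.07 × 1.577^(2/3) × √0.015 = 0.02.

n = 0.02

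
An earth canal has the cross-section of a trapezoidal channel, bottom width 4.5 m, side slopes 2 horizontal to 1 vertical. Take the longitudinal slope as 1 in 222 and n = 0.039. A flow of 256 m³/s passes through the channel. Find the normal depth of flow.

Manning's equation rearranged: A R^(2/3) = nQ / (1·√S) = 0.039 × 256 / (√0.004505) = 148.8.
At y = 6.23 m: A R^(2/3) = 232.5 — over.
At y = 5.13 m: A R^(2/3) = 149 — close enough.

y_n = 5.13 m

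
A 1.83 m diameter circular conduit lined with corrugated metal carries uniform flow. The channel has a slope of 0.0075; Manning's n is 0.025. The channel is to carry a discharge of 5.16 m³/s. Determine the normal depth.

Manning's equation rearranged: A R^(2/3) = nQ / (1·√S) = 0.025 × 5.16 / (√0.0075) = 1.49.
At y = 1.14 m: A R^(2/3) = 1.11 — too small.
At y = 1.61 m: A R^(2/3) = 1.646 — too large.
At y = 1.43 m: A R^(2/3) = 1.49 — close enough.

y_n = 1.43 m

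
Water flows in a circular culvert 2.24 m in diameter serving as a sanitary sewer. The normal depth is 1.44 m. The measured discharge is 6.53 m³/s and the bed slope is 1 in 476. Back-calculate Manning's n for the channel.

n = 0.014

For a circular section of diameter D = 2.24 m at depth y = 1.44 m, the central angle is θ = 2 arccos(1 − 2y/D) = 3.721 rad. Then A = (D²/8)(θ − sin θ) = 2.677 m² and P = Dθ/2 = 4.168 m.
Hydraulic radius R = A/P = 2.677/4.168 = 0.6424 m.
Rearranging Manning's equation: n = (1/Q) A R^(2/3) S^(1/2) = (1/6.53) × 2.677 × 0.6424^(2/3) × √0.002101 = 0.014.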